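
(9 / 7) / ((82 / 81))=729 / 574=1.27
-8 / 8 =-1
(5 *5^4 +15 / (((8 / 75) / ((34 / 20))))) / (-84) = -53825 / 1344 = -40.05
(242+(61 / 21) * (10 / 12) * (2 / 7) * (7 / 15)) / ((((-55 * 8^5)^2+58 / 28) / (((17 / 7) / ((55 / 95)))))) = 1740362 / 5561076283901523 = 0.00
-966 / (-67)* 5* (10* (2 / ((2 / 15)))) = 724500 / 67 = 10813.43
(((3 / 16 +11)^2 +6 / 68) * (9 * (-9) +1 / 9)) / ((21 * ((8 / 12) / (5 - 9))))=7086053 / 2448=2894.63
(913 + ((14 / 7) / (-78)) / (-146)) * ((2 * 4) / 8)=913.00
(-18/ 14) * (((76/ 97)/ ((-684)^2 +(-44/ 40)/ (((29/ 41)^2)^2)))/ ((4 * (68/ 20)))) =-6047252550/ 38196081484889027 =-0.00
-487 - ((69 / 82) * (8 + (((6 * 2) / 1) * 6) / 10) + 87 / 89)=-9136508 / 18245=-500.77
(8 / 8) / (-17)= -1 / 17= -0.06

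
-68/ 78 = -34/ 39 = -0.87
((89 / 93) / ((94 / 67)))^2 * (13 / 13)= 35557369 / 76422564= 0.47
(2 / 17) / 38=1 / 323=0.00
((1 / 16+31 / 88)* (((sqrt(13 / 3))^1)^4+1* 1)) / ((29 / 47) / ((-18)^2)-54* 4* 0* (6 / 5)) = 2748231 / 638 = 4307.57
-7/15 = -0.47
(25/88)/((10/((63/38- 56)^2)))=21321125/254144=83.89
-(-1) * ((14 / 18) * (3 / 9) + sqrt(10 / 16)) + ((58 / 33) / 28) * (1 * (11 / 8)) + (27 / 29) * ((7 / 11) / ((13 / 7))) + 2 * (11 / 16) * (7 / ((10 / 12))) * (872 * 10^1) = sqrt(10) / 4 + 1263040152415 / 12540528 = 100717.46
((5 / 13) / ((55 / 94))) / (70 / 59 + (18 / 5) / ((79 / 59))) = 1095335 / 6457022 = 0.17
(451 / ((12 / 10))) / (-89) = -2255 / 534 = -4.22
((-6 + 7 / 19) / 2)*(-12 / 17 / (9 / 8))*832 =1424384 / 969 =1469.95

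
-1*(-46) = 46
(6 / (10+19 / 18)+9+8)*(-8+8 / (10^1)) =-125676 / 995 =-126.31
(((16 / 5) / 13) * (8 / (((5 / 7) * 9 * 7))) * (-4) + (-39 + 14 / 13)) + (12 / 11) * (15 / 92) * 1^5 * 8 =-27140561 / 740025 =-36.68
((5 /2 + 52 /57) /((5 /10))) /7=389 /399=0.97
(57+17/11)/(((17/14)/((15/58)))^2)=7100100/2673539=2.66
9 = 9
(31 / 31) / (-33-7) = -1 / 40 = -0.02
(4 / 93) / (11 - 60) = -4 / 4557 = -0.00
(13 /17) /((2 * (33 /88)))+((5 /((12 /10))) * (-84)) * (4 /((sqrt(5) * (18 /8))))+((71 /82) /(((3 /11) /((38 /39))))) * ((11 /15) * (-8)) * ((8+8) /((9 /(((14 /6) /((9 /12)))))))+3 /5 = -1120 * sqrt(5) /9 - 9784742471 /99082035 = -377.02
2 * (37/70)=37/35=1.06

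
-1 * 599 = -599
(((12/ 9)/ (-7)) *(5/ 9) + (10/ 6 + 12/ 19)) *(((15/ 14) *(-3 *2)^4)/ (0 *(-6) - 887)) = -2834280/ 825797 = -3.43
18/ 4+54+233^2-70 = 108555/ 2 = 54277.50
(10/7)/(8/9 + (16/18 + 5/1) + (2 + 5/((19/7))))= 855/6356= 0.13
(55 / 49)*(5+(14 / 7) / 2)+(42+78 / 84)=4867 / 98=49.66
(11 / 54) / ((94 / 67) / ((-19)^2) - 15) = -266057 / 19586394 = -0.01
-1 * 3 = -3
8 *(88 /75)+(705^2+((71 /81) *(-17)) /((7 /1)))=7045432256 /14175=497032.26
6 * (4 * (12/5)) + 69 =633/5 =126.60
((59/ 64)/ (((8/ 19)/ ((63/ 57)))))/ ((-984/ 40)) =-2065/ 20992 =-0.10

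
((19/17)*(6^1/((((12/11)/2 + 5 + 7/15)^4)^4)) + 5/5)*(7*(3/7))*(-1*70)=-784865029847683327421342465538863947341190118691105/3737452523075604548251020571224440286189650444288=-210.00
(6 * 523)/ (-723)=-1046/ 241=-4.34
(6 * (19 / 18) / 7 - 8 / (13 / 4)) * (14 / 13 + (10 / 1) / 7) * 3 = -96900 / 8281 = -11.70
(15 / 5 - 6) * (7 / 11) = -21 / 11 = -1.91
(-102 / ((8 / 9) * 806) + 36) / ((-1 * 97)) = -115605 / 312728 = -0.37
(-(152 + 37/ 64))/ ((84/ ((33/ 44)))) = -1395/ 1024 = -1.36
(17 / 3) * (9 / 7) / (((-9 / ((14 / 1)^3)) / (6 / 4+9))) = -23324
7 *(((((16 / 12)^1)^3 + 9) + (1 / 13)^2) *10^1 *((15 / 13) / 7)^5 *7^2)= 14599687500 / 3074677333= 4.75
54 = 54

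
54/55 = 0.98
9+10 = 19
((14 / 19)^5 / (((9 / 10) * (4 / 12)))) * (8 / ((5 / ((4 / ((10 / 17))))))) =292576256 / 37141485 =7.88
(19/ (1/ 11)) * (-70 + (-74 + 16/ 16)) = -29887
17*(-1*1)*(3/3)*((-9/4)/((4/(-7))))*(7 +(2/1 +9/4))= -48195/64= -753.05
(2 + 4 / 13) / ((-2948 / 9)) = -135 / 19162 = -0.01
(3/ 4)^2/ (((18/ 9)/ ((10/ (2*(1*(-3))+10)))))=0.70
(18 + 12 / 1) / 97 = 30 / 97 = 0.31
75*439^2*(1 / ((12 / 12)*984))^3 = 0.02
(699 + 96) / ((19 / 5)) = 3975 / 19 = 209.21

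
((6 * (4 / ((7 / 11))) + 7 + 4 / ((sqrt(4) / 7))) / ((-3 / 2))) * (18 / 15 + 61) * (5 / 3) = -85214 / 21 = -4057.81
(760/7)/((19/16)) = 640/7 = 91.43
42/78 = 0.54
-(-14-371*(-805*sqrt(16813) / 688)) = 14-298655*sqrt(16813) / 688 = -56272.46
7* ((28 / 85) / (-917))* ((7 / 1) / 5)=-196 / 55675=-0.00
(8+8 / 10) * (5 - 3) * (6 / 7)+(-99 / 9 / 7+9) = 22.51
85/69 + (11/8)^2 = 13789/4416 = 3.12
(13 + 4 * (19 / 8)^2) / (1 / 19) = 10811 / 16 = 675.69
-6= -6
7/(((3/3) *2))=7/2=3.50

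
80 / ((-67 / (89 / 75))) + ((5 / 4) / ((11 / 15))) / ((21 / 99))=186253 / 28140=6.62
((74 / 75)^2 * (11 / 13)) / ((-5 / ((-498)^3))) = 826611881568 / 40625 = 20347369.39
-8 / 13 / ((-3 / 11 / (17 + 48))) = 440 / 3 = 146.67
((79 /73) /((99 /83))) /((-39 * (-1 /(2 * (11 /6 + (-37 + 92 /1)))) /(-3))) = -203267 /25623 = -7.93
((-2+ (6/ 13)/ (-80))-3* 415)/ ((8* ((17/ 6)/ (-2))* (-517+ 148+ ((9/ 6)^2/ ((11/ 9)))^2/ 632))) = -49587733096/ 166296653445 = -0.30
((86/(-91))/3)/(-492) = 43/67158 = 0.00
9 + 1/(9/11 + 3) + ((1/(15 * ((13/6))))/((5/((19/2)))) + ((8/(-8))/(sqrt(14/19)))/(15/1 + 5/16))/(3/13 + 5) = 331049/35700 - 26 * sqrt(266)/29155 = 9.26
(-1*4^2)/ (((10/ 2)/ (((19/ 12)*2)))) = -152/ 15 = -10.13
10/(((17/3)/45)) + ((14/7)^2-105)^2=174767/17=10280.41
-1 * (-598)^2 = -357604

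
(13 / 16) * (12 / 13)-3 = -9 / 4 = -2.25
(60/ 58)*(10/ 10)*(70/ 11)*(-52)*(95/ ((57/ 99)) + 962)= -123068400/ 319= -385794.36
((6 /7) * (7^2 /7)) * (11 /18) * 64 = 704 /3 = 234.67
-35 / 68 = -0.51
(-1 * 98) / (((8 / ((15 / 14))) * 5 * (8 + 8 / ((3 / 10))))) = -0.08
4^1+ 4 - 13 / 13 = 7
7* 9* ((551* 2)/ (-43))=-69426/ 43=-1614.56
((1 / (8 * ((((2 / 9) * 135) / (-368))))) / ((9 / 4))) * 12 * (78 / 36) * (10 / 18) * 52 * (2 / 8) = -31096 / 243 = -127.97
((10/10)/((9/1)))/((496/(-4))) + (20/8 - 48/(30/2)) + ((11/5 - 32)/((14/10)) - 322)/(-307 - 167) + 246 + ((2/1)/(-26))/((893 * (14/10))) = 246.02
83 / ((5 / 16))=1328 / 5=265.60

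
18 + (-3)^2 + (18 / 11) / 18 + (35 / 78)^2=27.29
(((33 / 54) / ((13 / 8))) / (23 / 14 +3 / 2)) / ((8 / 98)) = 343 / 234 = 1.47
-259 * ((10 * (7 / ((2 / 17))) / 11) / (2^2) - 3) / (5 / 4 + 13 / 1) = -119917 / 627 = -191.26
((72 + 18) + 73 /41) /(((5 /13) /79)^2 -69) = -3968945227 /2983827316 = -1.33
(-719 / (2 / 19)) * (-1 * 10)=68305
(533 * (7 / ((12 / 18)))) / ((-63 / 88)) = -23452 / 3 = -7817.33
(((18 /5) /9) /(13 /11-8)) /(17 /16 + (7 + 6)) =-352 /84375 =-0.00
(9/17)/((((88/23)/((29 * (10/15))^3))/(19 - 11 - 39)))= -17389357/561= -30997.07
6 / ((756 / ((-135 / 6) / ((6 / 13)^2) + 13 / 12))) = -2509 / 3024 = -0.83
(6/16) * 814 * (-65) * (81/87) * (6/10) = -1285713/116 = -11083.73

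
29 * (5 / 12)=145 / 12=12.08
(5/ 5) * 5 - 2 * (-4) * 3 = 29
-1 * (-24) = 24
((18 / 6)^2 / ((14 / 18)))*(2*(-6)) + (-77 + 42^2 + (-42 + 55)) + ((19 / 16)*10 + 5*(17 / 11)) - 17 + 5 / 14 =137641 / 88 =1564.10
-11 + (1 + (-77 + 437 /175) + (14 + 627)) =97387 /175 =556.50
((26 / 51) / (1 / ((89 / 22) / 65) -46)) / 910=-89 / 4755240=-0.00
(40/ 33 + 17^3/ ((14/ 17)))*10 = 13783765/ 231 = 59669.98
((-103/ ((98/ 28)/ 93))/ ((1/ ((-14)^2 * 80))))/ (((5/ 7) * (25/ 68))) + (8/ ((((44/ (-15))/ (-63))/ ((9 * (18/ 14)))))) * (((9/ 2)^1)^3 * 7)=-178362795471/ 1100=-162147995.88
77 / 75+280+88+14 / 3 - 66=23077 / 75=307.69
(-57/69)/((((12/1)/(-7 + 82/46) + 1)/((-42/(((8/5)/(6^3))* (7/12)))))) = -1846800/299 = -6176.59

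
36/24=3/2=1.50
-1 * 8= -8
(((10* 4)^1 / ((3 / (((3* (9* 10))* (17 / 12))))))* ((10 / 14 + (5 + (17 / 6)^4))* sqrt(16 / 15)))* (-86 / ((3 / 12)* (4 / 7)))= -4652719970* sqrt(15) / 81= -222467987.14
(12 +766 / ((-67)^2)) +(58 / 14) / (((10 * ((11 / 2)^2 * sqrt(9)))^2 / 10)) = 251968405558 / 20702886435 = 12.17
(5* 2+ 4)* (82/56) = 41/2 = 20.50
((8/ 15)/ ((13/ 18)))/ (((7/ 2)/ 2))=192/ 455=0.42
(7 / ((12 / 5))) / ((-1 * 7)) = -5 / 12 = -0.42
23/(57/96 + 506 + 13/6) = 2208/48841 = 0.05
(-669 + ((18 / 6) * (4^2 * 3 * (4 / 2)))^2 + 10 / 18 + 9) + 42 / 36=1481143 / 18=82285.72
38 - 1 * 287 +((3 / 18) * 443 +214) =233 / 6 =38.83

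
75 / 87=0.86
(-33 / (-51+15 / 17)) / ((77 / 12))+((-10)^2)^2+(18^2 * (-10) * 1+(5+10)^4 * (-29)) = -726298354 / 497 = -1461364.90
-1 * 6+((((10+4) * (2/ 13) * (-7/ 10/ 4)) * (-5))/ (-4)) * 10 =-10.71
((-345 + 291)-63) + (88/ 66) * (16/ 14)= -2425/ 21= -115.48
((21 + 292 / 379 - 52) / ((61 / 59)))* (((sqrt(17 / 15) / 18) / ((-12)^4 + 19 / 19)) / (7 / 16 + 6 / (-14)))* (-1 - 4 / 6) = 4205992* sqrt(255) / 4314768327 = 0.02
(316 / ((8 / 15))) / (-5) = -237 / 2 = -118.50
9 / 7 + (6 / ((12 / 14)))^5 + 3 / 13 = 1529575 / 91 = 16808.52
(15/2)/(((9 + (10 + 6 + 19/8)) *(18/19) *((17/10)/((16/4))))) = 7600/11169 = 0.68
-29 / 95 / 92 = -0.00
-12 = -12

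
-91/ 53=-1.72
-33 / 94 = -0.35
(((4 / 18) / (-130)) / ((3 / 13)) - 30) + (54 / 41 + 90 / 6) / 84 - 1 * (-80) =7777957 / 154980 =50.19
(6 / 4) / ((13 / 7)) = 21 / 26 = 0.81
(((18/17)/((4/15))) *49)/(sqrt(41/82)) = 6615 *sqrt(2)/34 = 275.15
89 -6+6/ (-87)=2405/ 29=82.93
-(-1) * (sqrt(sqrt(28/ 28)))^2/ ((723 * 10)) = 1/ 7230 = 0.00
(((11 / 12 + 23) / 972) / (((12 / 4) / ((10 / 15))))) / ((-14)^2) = 0.00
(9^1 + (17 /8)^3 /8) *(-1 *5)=-51.00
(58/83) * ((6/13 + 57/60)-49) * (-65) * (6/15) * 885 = 63510609/83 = 765188.06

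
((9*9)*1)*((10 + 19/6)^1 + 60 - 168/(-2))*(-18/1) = -229149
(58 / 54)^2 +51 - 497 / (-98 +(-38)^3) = 2090321713 / 40073130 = 52.16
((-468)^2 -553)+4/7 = 1529301/7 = 218471.57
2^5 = 32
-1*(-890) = 890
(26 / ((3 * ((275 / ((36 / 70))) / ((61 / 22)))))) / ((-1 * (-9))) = 1586 / 317625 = 0.00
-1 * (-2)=2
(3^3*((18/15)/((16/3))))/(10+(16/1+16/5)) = 243/1168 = 0.21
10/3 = 3.33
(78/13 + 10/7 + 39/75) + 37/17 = 30122/2975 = 10.13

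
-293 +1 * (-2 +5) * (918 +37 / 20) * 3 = 159713 / 20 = 7985.65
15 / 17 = 0.88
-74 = -74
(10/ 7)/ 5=2/ 7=0.29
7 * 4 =28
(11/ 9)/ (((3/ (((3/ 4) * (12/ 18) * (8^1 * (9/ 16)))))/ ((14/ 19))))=77/ 114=0.68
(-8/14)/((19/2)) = -8/133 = -0.06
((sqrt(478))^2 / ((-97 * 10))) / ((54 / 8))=-956 / 13095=-0.07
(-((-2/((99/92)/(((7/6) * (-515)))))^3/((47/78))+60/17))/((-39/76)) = 1225505180609389567120/272119384251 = 4503557083.90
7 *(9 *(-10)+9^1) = -567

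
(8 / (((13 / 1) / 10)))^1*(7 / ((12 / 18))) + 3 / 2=1719 / 26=66.12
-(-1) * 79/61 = 79/61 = 1.30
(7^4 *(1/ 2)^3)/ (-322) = -343/ 368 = -0.93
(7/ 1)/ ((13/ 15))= 105/ 13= 8.08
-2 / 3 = -0.67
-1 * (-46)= 46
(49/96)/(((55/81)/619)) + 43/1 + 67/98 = 43895193/86240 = 508.99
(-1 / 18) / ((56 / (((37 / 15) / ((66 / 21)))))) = -0.00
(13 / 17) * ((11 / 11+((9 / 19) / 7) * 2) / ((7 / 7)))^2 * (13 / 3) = 3853369 / 902139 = 4.27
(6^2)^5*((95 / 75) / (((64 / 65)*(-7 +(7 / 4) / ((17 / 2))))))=-881588448 / 77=-11449200.62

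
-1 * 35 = -35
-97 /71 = -1.37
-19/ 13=-1.46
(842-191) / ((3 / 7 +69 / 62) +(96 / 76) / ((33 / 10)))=59049606 / 174541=338.31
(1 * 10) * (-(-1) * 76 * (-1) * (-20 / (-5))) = -3040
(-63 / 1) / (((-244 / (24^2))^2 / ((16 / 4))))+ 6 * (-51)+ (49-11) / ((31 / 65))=-188096168 / 115351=-1630.64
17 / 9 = 1.89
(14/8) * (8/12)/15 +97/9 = 977/90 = 10.86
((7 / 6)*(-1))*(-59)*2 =413 / 3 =137.67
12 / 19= 0.63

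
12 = 12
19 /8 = 2.38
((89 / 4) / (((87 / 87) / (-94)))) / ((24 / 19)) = -1655.77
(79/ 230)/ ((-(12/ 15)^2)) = -395/ 736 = -0.54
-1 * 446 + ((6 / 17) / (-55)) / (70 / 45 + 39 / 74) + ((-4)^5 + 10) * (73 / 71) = -137061238076 / 92075995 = -1488.57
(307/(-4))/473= -307/1892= -0.16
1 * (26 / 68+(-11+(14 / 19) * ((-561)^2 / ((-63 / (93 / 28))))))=-27667001 / 2261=-12236.62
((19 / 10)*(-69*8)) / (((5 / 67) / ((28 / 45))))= -3279248 / 375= -8744.66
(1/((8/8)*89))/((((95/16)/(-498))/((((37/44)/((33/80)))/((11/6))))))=-2358528/2250721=-1.05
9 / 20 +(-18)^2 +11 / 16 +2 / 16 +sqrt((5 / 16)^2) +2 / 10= 325.78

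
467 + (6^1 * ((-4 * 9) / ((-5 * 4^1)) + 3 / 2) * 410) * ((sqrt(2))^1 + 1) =8585 + 8118 * sqrt(2) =20065.59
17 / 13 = 1.31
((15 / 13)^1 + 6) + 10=223 / 13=17.15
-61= -61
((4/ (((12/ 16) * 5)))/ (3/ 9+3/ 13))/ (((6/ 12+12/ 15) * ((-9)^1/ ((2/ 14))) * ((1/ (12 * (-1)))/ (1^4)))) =64/ 231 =0.28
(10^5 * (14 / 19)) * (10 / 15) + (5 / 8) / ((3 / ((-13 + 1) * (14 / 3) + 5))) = 49112.18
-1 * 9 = -9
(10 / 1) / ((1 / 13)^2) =1690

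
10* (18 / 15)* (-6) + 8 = -64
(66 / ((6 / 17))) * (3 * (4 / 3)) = 748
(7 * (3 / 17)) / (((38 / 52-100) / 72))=-39312 / 43877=-0.90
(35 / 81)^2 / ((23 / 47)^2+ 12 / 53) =28683865 / 71573949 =0.40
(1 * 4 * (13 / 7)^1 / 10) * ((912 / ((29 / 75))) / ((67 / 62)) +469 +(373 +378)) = 34378552 / 13601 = 2527.65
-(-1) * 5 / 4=5 / 4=1.25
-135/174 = -45/58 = -0.78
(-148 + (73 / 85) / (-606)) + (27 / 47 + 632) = 1173136819 / 2420970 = 484.57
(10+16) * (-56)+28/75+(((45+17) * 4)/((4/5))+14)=-84872/75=-1131.63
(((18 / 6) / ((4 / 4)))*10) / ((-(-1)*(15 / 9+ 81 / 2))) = 180 / 253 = 0.71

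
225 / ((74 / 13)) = 2925 / 74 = 39.53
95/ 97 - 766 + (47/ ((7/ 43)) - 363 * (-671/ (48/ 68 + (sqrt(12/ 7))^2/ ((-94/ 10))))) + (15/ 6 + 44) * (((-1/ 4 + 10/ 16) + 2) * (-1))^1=1262073443/ 2716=464680.94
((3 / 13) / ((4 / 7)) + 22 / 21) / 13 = 1585 / 14196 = 0.11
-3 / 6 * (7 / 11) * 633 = -4431 / 22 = -201.41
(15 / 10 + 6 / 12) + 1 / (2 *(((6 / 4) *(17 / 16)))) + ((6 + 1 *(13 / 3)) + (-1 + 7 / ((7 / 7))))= 317 / 17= 18.65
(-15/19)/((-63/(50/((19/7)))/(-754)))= -188500/1083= -174.05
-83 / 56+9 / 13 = -0.79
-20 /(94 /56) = -560 /47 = -11.91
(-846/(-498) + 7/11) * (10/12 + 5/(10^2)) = 28249/13695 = 2.06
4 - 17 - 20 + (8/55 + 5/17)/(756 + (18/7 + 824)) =-33.00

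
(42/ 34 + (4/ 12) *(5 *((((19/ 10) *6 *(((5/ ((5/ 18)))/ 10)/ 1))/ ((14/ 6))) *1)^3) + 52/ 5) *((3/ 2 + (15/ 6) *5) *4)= 166943108128/ 2603125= 64131.81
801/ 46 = 17.41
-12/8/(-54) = 1/36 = 0.03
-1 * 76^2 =-5776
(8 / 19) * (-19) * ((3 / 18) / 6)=-2 / 9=-0.22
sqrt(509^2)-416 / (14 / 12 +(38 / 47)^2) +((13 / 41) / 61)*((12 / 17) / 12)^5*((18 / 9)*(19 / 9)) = 216269679589504265 / 771088333386051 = 280.47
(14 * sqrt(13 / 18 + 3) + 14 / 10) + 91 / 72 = 959 / 360 + 7 * sqrt(134) / 3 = 29.67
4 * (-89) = -356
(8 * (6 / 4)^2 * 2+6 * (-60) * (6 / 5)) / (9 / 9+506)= -132 / 169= -0.78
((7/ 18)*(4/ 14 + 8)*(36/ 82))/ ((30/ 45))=87/ 41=2.12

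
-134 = -134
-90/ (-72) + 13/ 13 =2.25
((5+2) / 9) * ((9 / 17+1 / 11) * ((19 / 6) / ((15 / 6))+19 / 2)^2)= 1245811 / 22275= 55.93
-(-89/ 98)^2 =-0.82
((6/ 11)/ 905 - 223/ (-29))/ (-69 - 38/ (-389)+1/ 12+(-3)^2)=-10363608852/ 80613748325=-0.13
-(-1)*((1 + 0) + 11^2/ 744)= 865/ 744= 1.16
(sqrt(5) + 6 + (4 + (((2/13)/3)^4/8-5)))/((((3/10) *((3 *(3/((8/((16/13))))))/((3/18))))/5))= 325 *sqrt(5)/162 + 289180175/28829034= 14.52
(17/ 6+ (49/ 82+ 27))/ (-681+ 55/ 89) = -333127/ 7448142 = -0.04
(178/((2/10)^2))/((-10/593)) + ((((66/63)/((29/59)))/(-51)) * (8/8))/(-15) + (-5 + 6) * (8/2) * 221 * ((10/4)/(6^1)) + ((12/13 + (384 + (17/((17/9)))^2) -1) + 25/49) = -11152197653677/42395535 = -263051.23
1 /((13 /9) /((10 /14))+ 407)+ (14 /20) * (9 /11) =291132 /506165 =0.58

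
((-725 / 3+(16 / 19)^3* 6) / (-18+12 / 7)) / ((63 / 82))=200860927 / 10556001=19.03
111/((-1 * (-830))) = 111/830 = 0.13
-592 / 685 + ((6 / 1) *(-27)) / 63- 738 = -3555184 / 4795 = -741.44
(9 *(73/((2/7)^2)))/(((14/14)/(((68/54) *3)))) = 30404.50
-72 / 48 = -1.50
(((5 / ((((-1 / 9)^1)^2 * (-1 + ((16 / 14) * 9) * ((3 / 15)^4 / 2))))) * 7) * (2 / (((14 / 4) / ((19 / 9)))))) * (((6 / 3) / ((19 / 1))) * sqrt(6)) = -889.13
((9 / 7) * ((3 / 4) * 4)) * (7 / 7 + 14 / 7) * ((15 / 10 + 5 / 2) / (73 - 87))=-3.31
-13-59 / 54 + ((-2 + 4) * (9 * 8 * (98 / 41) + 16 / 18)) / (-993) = -10582859 / 732834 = -14.44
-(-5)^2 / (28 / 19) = -475 / 28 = -16.96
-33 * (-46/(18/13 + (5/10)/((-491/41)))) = 19378788/17143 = 1130.42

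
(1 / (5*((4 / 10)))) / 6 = 1 / 12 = 0.08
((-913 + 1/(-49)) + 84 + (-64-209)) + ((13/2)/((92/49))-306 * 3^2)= -34734667/9016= -3852.56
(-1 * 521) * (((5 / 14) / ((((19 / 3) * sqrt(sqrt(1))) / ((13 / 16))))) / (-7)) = 101595 / 29792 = 3.41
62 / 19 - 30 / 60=105 / 38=2.76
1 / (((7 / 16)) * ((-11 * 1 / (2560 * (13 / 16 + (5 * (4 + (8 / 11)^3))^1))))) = -177072640 / 14641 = -12094.30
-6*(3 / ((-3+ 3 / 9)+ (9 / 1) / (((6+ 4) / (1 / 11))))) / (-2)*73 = -254.17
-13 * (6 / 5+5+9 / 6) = -1001 / 10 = -100.10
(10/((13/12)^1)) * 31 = 3720/13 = 286.15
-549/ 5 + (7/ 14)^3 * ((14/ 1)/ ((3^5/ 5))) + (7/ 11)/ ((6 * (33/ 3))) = -109.75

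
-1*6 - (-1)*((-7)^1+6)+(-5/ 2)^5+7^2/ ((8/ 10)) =-1389/ 32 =-43.41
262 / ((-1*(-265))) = 262 / 265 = 0.99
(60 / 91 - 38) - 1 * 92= -11770 / 91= -129.34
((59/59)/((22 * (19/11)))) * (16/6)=4/57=0.07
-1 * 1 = -1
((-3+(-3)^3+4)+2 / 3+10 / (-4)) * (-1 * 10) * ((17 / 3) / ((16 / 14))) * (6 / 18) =99365 / 216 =460.02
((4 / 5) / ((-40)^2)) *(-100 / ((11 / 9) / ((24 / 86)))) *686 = -18522 / 2365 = -7.83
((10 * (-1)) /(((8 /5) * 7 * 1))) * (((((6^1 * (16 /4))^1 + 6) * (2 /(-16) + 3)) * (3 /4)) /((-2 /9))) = 232875 /896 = 259.91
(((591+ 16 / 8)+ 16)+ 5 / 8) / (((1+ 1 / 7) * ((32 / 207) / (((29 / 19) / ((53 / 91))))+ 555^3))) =18649213947 / 5976799116166336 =0.00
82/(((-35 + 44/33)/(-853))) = 209838/101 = 2077.60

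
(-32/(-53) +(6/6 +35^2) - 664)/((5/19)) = 566542/265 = 2137.89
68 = 68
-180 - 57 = -237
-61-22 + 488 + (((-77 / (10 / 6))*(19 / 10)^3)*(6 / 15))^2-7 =2572602756041 / 156250000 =16464.66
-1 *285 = -285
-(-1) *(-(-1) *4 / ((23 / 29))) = 116 / 23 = 5.04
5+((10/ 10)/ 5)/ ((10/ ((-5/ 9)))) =449/ 90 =4.99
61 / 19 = 3.21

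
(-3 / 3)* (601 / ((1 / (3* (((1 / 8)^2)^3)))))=-1803 / 262144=-0.01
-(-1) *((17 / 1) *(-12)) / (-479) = 204 / 479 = 0.43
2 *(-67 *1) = -134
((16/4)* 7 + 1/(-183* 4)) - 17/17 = 19763/732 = 27.00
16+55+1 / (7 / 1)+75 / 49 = 3561 / 49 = 72.67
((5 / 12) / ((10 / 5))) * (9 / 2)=15 / 16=0.94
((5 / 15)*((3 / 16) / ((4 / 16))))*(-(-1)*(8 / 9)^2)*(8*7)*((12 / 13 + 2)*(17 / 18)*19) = 5498752 / 9477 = 580.22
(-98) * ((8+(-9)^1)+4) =-294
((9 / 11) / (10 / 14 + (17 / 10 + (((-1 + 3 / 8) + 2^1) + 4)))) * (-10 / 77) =-1200 / 87967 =-0.01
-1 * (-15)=15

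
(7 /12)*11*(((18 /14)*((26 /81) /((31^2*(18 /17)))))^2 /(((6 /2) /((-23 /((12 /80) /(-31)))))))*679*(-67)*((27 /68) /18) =-23619608155 /14073030072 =-1.68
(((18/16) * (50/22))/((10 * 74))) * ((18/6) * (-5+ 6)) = 135/13024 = 0.01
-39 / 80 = -0.49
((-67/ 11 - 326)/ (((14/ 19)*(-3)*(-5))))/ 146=-69407/ 337260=-0.21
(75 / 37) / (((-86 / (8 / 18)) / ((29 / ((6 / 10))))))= -7250 / 14319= -0.51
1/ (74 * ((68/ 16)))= 2/ 629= 0.00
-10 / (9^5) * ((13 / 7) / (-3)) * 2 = 260 / 1240029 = 0.00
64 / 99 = 0.65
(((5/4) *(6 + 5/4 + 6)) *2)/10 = 53/16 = 3.31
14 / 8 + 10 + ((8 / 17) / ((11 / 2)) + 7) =14089 / 748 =18.84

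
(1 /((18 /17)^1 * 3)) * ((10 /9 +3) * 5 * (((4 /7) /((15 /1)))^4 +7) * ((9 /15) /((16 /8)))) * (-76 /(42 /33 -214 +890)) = -111854200645891 /73349724656250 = -1.52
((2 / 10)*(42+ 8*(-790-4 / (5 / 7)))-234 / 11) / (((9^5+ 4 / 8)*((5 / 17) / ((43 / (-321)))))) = 10136648 / 1022077375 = 0.01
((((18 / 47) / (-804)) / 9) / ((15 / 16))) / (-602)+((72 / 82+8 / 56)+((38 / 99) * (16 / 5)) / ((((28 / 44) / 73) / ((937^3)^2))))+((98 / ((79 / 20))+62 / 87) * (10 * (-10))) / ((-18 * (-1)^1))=1146133750668160036625203307685463 / 12019374596565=95357186970086777548.93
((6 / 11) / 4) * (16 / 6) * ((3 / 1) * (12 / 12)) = 12 / 11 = 1.09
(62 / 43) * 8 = 496 / 43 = 11.53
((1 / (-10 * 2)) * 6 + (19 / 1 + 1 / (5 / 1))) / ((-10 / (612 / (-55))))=28917 / 1375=21.03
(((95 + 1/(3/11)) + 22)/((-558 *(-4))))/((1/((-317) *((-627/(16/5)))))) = 59958965/17856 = 3357.92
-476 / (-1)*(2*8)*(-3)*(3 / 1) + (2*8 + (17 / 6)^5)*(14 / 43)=-11448650185 / 167184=-68479.34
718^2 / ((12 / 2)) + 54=85974.67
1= 1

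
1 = 1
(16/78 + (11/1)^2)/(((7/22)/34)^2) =2644775408/1911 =1383974.57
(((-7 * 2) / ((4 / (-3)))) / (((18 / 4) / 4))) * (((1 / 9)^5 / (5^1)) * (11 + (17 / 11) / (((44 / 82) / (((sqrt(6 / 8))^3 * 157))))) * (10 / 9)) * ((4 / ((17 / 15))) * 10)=123200 / 9034497 + 4505900 * sqrt(3) / 21434787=0.38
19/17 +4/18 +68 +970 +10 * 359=708289/153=4629.34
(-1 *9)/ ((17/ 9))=-81/ 17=-4.76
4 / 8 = 1 / 2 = 0.50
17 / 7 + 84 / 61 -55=-21860 / 427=-51.19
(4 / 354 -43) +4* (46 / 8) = -3538 / 177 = -19.99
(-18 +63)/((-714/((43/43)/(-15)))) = 1/238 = 0.00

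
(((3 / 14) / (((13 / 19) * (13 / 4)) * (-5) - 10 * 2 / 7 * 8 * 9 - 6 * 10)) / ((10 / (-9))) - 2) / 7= -0.29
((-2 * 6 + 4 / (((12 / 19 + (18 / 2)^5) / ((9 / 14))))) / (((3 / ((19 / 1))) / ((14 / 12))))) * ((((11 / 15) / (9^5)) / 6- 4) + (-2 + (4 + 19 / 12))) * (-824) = -18150912716515406 / 596246509863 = -30441.96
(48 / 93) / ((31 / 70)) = 1120 / 961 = 1.17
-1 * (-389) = 389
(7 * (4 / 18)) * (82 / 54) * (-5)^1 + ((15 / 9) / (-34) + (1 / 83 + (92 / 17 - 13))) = -19.44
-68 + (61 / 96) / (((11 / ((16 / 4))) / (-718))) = -30875 / 132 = -233.90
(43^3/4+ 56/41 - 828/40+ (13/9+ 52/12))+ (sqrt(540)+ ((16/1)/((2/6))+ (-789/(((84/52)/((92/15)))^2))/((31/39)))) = 6 * sqrt(15)+ 313987167499/56051100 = 5625.04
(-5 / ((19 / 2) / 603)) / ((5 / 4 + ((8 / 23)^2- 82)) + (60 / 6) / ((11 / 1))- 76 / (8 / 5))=15594920 / 6251361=2.49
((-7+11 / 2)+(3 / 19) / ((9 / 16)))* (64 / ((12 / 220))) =-244640 / 171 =-1430.64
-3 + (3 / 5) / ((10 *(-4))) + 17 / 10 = -263 / 200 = -1.32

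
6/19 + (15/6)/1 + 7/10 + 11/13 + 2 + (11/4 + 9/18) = 47483/4940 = 9.61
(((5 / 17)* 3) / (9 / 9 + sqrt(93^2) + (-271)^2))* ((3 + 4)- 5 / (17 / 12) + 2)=279 / 4250323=0.00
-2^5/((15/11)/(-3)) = 352/5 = 70.40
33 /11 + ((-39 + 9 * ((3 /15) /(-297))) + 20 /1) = -2641 /165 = -16.01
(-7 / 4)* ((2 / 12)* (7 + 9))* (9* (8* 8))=-2688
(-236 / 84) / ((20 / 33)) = -649 / 140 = -4.64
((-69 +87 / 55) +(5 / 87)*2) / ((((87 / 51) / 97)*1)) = -531053854 / 138765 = -3827.00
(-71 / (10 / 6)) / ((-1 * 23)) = 213 / 115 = 1.85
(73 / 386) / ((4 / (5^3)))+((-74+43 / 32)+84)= 106559 / 6176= 17.25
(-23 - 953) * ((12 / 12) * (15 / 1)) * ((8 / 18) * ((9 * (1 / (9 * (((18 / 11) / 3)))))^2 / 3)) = -590480 / 81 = -7289.88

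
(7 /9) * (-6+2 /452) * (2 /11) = -9485 /11187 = -0.85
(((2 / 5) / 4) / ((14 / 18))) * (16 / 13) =72 / 455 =0.16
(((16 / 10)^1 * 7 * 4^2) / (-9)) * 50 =-8960 / 9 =-995.56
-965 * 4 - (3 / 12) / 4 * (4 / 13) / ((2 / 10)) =-200725 / 52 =-3860.10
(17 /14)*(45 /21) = 255 /98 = 2.60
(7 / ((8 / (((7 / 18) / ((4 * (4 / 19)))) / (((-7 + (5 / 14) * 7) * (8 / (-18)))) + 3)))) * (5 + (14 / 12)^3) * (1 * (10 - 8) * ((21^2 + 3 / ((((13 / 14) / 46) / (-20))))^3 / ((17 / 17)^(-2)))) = -604154346102.45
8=8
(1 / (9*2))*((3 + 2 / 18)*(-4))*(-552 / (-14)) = -736 / 27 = -27.26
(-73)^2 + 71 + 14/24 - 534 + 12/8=4868.08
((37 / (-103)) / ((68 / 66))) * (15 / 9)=-2035 / 3502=-0.58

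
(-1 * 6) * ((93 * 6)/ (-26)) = 1674/ 13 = 128.77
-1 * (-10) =10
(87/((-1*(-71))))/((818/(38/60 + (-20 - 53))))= -62959/580780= -0.11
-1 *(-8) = 8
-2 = -2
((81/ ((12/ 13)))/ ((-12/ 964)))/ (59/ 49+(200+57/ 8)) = -2763306/ 81665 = -33.84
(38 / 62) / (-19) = -1 / 31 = -0.03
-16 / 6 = -2.67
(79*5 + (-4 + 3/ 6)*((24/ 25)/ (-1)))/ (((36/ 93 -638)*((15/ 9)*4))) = -926187/ 9883000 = -0.09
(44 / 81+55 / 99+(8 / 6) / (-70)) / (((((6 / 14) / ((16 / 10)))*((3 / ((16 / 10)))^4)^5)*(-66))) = -14116370902406234374144 / 66663084296271800994873046875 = -0.00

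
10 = 10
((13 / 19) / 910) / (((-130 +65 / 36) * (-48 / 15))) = 9 / 4910360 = 0.00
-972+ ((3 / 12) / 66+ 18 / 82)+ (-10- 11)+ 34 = -958.78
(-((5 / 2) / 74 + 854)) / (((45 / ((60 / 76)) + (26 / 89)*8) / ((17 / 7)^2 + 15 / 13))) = -12633000959 / 124467889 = -101.50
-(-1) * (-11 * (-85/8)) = 935/8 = 116.88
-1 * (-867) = 867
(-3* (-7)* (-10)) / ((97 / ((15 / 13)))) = -3150 / 1261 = -2.50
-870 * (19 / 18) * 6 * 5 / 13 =-27550 / 13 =-2119.23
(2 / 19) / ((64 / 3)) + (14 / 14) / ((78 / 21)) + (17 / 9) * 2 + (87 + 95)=13234991 / 71136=186.05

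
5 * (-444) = -2220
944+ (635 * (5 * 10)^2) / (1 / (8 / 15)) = 847610.67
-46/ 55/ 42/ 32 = -0.00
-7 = -7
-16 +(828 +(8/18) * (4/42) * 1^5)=153476/189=812.04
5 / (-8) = -5 / 8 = -0.62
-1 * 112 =-112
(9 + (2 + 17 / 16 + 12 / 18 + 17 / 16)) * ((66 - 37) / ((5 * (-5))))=-9599 / 600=-16.00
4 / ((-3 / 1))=-4 / 3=-1.33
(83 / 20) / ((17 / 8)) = 166 / 85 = 1.95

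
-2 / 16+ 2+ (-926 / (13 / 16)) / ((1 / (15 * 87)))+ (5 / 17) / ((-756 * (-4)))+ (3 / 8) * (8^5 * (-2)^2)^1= -961117779697 / 668304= -1438144.59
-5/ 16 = -0.31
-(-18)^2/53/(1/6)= -1944/53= -36.68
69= 69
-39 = -39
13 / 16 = 0.81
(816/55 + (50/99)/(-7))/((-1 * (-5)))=51158/17325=2.95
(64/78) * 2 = 64/39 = 1.64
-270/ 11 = -24.55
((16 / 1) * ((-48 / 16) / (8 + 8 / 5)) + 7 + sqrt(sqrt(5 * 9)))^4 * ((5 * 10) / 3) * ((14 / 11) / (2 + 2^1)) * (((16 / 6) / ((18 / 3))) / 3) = 700 * (2 + sqrt(3) * 5^(1 / 4))^4 / 891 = 348.72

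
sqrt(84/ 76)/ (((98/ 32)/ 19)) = 16 *sqrt(399)/ 49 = 6.52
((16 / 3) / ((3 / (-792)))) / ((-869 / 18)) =2304 / 79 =29.16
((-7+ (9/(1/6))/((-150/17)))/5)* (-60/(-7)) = -3936/175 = -22.49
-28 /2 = -14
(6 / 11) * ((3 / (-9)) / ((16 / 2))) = -1 / 44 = -0.02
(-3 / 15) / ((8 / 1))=-1 / 40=-0.02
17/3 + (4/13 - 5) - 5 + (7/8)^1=-983/312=-3.15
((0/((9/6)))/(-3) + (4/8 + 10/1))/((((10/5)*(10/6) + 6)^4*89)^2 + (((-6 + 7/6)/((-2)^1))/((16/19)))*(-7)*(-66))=314928/13680318342940877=0.00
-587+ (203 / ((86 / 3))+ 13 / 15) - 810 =-1791877 / 1290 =-1389.05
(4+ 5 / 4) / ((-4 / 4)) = -21 / 4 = -5.25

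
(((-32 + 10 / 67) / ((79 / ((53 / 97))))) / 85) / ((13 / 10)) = -2332 / 1169753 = -0.00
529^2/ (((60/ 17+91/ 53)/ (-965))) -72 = -243312295409/ 4727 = -51472878.23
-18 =-18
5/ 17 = 0.29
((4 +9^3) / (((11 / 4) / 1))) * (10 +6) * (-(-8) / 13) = 375296 / 143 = 2624.45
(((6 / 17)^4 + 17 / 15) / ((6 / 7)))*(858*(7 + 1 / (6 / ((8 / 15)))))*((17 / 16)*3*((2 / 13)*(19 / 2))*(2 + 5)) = 265848.49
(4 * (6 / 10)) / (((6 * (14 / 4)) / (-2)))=-8 / 35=-0.23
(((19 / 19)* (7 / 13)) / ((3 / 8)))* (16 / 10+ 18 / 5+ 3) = 2296 / 195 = 11.77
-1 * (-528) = 528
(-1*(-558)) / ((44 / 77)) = 1953 / 2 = 976.50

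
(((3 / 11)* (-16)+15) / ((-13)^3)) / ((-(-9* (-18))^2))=1 / 5420844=0.00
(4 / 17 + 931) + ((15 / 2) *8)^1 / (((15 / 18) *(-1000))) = 1978722 / 2125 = 931.16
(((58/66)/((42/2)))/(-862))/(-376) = 0.00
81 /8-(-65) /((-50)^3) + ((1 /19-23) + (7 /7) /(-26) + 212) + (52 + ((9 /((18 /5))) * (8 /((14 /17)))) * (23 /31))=90165940647 /334993750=269.16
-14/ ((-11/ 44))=56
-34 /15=-2.27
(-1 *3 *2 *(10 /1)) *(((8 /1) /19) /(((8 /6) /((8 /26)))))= -1440 /247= -5.83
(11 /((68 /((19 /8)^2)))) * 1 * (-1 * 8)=-3971 /544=-7.30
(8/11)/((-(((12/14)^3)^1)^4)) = -13841287201/2993075712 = -4.62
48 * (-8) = -384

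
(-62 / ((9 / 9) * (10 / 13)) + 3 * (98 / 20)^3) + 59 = 331347 / 1000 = 331.35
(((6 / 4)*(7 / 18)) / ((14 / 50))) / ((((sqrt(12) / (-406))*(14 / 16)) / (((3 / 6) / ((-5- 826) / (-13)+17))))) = -9425*sqrt(3) / 9468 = -1.72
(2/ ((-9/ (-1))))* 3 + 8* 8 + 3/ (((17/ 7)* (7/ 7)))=3361/ 51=65.90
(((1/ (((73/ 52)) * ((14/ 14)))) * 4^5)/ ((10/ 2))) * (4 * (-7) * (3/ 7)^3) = -5750784/ 17885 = -321.54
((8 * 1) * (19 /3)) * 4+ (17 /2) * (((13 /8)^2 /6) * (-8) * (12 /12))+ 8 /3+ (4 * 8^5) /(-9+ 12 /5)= -20786291 /1056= -19683.99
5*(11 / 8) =55 / 8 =6.88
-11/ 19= -0.58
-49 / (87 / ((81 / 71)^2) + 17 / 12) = -61236 / 85307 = -0.72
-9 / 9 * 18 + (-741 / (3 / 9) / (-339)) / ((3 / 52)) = 10810 / 113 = 95.66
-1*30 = -30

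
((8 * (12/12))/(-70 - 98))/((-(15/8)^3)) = 512/70875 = 0.01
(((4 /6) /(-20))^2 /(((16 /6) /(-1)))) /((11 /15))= -1 /1760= -0.00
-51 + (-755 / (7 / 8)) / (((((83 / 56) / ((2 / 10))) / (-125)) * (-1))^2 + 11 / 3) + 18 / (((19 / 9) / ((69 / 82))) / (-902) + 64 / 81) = -91660396205337 / 348204062045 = -263.24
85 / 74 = 1.15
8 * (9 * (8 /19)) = 30.32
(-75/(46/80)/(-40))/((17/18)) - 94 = -90.55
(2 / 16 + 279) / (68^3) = 2233 / 2515456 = 0.00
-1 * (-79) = 79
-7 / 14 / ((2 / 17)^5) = -1419857 / 64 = -22185.27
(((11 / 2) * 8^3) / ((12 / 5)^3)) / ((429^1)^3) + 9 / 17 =1744165057 / 3294517941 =0.53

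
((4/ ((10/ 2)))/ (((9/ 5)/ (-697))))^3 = -21670967872/ 729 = -29726979.25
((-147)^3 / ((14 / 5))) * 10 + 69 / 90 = -340341727 / 30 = -11344724.23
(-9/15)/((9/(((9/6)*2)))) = -1/5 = -0.20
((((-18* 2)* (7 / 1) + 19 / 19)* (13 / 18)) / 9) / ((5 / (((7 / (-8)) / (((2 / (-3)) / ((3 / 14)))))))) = -3263 / 2880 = -1.13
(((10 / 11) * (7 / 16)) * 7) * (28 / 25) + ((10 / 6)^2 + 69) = 74147 / 990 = 74.90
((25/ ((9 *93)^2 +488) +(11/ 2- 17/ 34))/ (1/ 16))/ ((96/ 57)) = 33300445/ 701057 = 47.50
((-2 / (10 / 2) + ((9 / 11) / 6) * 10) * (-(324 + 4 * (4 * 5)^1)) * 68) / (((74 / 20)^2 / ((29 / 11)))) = -844489280 / 165649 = -5098.06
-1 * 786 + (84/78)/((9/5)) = -91892/117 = -785.40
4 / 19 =0.21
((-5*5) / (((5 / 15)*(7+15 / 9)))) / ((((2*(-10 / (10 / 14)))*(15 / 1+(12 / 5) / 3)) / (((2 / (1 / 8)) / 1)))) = 0.31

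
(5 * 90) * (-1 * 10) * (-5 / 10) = 2250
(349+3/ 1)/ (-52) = -88/ 13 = -6.77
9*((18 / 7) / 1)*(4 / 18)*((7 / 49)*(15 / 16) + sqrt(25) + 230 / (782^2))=26.40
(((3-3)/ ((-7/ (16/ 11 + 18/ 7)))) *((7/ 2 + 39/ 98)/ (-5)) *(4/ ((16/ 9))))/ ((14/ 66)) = 0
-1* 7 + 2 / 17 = -117 / 17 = -6.88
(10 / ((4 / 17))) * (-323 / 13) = -1055.96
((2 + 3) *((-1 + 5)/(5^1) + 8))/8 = 11/2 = 5.50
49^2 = 2401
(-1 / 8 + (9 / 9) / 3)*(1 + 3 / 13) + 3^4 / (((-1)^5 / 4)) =-12626 / 39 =-323.74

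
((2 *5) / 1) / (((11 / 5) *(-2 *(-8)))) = 25 / 88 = 0.28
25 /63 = 0.40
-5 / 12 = -0.42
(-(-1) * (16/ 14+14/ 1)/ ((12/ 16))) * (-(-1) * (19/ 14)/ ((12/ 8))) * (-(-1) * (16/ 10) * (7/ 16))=4028/ 315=12.79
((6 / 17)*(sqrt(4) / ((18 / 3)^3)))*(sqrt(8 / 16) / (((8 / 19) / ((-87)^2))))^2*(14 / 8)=16085691783 / 17408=924040.20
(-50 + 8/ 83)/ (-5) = 4142/ 415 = 9.98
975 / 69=325 / 23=14.13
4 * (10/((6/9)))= 60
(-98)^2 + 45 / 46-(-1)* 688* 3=11668.98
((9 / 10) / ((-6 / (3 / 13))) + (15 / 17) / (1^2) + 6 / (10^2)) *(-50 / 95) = -20061 / 41990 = -0.48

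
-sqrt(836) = -2 * sqrt(209) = -28.91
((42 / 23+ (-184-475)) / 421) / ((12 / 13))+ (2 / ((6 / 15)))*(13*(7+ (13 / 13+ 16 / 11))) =783323515 / 1278156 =612.85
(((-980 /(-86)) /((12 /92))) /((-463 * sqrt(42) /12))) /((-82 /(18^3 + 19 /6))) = 28183855 * sqrt(42) /7346421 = 24.86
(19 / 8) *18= 171 / 4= 42.75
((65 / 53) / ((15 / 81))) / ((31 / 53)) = 351 / 31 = 11.32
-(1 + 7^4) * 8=-19216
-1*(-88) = 88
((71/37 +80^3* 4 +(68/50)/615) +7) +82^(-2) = 191070016315187/93295500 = 2048008.92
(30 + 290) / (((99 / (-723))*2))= -38560 / 33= -1168.48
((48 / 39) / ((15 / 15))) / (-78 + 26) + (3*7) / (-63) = -0.36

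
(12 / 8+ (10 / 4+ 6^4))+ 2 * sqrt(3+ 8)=2 * sqrt(11)+ 1300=1306.63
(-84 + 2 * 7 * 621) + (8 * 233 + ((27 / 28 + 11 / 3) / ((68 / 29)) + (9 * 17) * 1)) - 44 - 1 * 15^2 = 59176177 / 5712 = 10359.97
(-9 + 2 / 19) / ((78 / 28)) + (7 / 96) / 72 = -419195 / 131328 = -3.19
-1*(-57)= 57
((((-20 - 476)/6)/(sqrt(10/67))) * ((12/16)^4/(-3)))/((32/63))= 17577 * sqrt(670)/10240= 44.43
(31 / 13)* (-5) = -155 / 13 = -11.92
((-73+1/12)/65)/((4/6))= -175/104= -1.68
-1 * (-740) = 740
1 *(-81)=-81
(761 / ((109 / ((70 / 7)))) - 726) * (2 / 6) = -71524 / 327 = -218.73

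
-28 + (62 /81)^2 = -27.41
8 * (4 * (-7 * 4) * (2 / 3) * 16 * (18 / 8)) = -21504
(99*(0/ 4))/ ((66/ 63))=0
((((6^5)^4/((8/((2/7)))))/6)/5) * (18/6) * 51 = 23308010055401472/35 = 665943144440042.06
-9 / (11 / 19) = -15.55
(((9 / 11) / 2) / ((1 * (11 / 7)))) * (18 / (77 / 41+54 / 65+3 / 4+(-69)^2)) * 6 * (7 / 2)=126928620 / 6145484851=0.02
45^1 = 45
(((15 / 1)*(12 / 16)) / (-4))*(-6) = 135 / 8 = 16.88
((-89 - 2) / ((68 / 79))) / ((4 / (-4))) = 7189 / 68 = 105.72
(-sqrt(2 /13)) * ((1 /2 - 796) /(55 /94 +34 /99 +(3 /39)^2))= 96237999 * sqrt(26) /1469635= 333.91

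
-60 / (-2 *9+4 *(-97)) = 30 / 203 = 0.15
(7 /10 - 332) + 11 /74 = -61263 /185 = -331.15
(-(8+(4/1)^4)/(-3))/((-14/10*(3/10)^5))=-44000000/1701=-25867.14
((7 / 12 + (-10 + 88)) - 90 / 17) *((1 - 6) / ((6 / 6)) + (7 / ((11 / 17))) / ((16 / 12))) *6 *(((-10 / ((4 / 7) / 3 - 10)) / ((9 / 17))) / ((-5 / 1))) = -14338009 / 27192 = -527.29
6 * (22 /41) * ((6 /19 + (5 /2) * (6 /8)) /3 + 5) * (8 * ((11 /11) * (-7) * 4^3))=-51507456 /779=-66119.97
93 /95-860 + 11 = -80562 /95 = -848.02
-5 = -5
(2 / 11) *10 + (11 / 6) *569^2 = 39175201 / 66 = 593563.65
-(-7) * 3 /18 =7 /6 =1.17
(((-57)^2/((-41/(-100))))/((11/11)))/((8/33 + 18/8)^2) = 5661057600/4437881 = 1275.62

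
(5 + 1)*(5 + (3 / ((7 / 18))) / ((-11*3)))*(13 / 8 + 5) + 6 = 60201 / 308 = 195.46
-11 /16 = -0.69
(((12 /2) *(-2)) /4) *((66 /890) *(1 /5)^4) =-99 /278125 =-0.00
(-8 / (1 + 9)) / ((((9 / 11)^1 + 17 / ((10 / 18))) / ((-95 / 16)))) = 1045 / 6912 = 0.15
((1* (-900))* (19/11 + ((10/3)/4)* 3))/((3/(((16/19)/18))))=-12400/209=-59.33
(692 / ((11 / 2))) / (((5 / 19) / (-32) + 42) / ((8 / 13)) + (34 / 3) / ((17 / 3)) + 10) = 1.57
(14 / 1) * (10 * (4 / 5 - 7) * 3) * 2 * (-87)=453096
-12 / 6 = -2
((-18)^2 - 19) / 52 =305 / 52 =5.87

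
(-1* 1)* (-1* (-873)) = -873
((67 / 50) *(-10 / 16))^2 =4489 / 6400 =0.70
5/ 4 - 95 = -375/ 4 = -93.75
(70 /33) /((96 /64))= 140 /99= 1.41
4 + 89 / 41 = 253 / 41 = 6.17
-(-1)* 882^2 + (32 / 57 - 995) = 44284985 / 57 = 776929.56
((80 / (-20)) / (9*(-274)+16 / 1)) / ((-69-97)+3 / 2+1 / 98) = -1 / 100750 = -0.00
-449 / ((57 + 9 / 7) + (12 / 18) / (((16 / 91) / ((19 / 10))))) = -754320 / 110023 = -6.86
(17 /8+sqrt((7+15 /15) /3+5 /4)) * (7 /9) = 7 * sqrt(141) /54+119 /72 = 3.19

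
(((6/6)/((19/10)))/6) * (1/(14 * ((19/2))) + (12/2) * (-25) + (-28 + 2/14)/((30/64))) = -19895/1083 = -18.37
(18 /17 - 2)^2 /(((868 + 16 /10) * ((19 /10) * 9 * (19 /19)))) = 3200 /53718453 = 0.00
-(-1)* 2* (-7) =-14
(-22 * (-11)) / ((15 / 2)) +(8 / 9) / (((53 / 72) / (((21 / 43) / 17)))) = 32.30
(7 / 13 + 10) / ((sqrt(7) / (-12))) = -1644*sqrt(7) / 91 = -47.80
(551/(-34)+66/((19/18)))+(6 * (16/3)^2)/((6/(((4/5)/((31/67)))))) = 86063353/901170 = 95.50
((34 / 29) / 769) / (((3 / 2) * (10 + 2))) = 17 / 200709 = 0.00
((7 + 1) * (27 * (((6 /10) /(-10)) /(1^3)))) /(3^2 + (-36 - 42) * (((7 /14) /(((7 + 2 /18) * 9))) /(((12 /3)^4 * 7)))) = -12386304 /8601275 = -1.44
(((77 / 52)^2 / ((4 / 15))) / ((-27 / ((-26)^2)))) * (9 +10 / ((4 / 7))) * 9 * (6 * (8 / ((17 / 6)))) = -14140665 / 17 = -831803.82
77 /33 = 7 /3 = 2.33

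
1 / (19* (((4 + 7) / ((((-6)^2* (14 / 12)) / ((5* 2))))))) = 0.02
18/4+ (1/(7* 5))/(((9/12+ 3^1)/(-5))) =937/210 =4.46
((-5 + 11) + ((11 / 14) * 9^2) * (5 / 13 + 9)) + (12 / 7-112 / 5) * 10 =36073 / 91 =396.41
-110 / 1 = -110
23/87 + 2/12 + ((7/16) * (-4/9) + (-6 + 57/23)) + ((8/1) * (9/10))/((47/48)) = 22955231/5642820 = 4.07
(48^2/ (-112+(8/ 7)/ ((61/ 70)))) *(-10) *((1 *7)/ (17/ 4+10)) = 409920/ 4009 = 102.25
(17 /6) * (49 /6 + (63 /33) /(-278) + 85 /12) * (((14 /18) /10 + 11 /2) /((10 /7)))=2784597263 /16513200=168.63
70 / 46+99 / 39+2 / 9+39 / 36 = 5.37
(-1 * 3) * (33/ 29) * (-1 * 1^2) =99/ 29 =3.41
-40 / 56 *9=-45 / 7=-6.43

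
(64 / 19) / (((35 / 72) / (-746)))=-3437568 / 665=-5169.28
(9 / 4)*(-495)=-4455 / 4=-1113.75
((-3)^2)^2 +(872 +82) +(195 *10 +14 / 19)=56729 / 19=2985.74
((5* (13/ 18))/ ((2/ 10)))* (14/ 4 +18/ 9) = 3575/ 36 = 99.31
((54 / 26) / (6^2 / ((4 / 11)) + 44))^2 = 729 / 3455881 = 0.00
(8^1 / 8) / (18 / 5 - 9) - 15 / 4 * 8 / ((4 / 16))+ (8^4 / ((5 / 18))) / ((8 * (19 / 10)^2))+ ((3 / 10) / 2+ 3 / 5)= 15250021 / 38988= 391.15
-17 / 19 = -0.89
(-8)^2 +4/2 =66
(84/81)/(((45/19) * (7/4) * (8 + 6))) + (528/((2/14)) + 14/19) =597377078/161595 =3696.75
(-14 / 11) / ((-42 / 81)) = 27 / 11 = 2.45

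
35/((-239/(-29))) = 1015/239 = 4.25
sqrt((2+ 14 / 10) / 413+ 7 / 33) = 0.47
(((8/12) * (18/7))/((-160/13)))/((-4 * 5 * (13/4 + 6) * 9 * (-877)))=-13/136285800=-0.00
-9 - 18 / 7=-81 / 7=-11.57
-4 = -4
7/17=0.41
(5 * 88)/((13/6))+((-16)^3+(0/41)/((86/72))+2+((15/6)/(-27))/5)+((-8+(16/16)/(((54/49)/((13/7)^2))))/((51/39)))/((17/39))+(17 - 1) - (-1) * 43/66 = -3882.83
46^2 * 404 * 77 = 65824528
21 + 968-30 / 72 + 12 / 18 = 3957 / 4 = 989.25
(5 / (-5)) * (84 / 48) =-7 / 4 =-1.75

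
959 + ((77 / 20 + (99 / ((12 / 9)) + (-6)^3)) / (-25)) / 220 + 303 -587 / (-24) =106134881 / 82500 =1286.48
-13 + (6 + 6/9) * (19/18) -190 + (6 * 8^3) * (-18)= -1498283/27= -55491.96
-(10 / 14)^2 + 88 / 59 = 2837 / 2891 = 0.98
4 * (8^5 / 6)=65536 / 3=21845.33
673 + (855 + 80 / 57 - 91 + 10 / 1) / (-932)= 672.17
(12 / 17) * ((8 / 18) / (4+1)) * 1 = 16 / 255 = 0.06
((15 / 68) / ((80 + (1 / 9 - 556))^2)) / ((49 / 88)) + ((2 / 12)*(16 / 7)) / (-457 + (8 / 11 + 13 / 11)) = -95848934434 / 114742221662733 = -0.00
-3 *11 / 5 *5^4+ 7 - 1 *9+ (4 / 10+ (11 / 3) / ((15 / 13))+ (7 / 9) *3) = -185449 / 45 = -4121.09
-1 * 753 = -753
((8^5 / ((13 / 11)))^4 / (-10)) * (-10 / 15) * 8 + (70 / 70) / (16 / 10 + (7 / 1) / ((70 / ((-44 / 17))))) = 1710498939893483123708563 / 5426590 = 315206960520968623.70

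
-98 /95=-1.03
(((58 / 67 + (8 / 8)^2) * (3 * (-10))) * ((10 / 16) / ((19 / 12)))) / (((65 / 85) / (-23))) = 10996875 / 16549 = 664.50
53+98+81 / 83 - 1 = 12531 / 83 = 150.98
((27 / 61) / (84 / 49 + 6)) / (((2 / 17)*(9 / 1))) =119 / 2196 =0.05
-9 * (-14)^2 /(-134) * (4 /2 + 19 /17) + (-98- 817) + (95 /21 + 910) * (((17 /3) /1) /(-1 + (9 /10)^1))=-3781376807 /71757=-52696.97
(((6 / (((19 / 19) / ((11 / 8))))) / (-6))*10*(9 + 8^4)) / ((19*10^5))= -9031 / 304000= -0.03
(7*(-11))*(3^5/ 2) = -18711/ 2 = -9355.50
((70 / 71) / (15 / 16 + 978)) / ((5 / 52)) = 11648 / 1112073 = 0.01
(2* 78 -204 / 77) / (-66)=-1968 / 847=-2.32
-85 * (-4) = 340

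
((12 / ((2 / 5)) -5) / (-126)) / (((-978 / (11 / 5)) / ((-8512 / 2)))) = -8360 / 4401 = -1.90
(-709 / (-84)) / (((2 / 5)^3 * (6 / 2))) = 88625 / 2016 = 43.96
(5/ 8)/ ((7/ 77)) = 55/ 8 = 6.88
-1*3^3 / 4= -27 / 4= -6.75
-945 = -945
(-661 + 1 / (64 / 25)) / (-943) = 42279 / 60352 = 0.70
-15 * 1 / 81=-5 / 27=-0.19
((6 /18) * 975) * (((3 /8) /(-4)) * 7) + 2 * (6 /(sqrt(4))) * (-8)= -261.28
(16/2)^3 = 512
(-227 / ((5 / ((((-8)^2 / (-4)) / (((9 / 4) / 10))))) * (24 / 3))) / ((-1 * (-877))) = 3632 / 7893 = 0.46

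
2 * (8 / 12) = 4 / 3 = 1.33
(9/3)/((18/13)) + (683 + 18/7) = 28885/42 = 687.74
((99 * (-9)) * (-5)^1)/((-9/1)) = -495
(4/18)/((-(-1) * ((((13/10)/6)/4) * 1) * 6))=0.68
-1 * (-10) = 10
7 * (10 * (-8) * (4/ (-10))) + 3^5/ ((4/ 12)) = 953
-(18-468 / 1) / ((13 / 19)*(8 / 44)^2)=517275 / 26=19895.19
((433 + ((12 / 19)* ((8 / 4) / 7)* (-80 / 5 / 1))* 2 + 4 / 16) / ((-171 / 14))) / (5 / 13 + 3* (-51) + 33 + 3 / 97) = 286772837 / 979872408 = 0.29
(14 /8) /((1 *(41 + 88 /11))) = 1 /28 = 0.04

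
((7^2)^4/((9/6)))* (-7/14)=-1921600.33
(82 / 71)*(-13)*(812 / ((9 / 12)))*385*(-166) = 221279938880 / 213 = 1038872952.49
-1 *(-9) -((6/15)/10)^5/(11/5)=9.00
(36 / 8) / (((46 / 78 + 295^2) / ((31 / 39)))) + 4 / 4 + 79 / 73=2.08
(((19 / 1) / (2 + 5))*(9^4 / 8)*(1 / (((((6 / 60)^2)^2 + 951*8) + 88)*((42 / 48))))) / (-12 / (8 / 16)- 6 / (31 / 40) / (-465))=-149746623750 / 10864366381169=-0.01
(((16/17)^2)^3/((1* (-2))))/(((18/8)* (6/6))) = -33554432/217238121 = -0.15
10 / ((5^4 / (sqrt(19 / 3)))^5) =722 * sqrt(57) / 514984130859375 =0.00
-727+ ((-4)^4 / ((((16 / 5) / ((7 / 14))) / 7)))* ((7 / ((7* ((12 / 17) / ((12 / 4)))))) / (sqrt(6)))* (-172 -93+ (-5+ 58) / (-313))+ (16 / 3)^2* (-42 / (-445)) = -16461270* sqrt(6) / 313 -966961 / 1335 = -129547.68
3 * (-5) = -15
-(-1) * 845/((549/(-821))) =-693745/549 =-1263.65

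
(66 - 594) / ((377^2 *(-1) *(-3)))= -176 / 142129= -0.00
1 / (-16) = -1 / 16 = -0.06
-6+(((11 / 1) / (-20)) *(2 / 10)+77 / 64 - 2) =-11051 / 1600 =-6.91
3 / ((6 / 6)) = 3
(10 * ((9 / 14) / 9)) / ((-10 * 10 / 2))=-1 / 70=-0.01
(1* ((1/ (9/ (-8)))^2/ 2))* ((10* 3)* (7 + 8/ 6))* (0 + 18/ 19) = 16000/ 171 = 93.57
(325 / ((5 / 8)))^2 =270400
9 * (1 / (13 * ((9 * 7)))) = 1 / 91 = 0.01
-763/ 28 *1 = -109/ 4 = -27.25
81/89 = 0.91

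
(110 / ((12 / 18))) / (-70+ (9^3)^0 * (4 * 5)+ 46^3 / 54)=4455 / 47318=0.09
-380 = -380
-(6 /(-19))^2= -0.10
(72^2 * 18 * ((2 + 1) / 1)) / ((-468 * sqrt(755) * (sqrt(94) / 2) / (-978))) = 7604928 * sqrt(70970) / 461305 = 4391.82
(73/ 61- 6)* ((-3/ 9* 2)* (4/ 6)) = 1172/ 549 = 2.13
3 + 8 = 11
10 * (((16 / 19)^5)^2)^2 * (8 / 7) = 96714065569170333976494080 / 263129814202821707353489207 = 0.37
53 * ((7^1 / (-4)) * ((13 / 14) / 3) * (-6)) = 172.25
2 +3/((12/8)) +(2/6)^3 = 109/27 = 4.04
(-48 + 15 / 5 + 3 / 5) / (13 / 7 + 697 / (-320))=99456 / 719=138.33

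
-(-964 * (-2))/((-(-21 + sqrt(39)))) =-6748/67 - 964 * sqrt(39)/201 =-130.67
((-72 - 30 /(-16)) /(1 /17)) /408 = -187 /64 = -2.92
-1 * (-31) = 31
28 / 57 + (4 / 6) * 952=12068 / 19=635.16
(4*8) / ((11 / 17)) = 544 / 11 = 49.45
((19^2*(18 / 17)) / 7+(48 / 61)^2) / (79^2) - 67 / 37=-184250303795 / 102249816683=-1.80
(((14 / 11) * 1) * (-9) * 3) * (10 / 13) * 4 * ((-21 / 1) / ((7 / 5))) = 226800 / 143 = 1586.01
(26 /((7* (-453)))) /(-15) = 26 /47565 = 0.00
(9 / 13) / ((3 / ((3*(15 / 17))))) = 135 / 221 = 0.61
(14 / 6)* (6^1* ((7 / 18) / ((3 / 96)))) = 1568 / 9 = 174.22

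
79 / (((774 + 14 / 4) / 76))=12008 / 1555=7.72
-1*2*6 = -12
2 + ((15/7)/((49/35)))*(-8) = -502/49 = -10.24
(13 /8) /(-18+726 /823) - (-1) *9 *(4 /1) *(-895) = -3631333579 /112704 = -32220.09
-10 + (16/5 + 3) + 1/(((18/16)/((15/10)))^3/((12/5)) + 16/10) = -36787/11365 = -3.24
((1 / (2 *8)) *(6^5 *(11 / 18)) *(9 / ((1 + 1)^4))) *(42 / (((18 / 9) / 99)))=5557167 / 16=347322.94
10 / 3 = 3.33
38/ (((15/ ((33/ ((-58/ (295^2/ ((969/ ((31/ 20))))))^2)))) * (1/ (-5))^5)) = -2001447236421875/ 1329964128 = -1504888.14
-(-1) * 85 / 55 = 17 / 11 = 1.55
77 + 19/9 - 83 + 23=172/9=19.11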